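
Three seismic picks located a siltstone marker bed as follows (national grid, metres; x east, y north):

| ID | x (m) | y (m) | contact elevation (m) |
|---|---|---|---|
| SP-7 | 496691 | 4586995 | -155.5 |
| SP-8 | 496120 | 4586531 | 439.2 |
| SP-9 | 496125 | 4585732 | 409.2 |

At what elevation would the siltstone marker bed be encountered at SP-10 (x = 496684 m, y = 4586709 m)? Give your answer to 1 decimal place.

-156.9 m

Let the plane be z = a·x + b·y + c.
SP-8−SP-7: −571a − 464b = 594.7;  SP-9−SP-7: −566a − 1263b = 564.7.
Solving gives a = −1.066593319, b = 0.030872382.
Then c = -155.5 − a·496691 − b·4586995 = 388000.34.
At (496684, 4586709): z = −529759.8 + 141602.6 + 388000.34 = -156.9 m.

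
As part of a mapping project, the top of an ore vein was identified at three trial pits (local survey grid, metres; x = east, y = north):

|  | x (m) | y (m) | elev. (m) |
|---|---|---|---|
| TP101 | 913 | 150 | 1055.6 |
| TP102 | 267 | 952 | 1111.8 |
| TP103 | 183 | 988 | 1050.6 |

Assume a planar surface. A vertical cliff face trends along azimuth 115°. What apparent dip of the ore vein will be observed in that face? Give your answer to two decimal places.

Two edge vectors: TP101→TP102 = (-646, 802, 56.2), TP101→TP103 = (-730, 838, -5).
Normal n = (TP101→TP102) × (TP101→TP103) = (-51105.6, -44256, 44112).
So ∂z/∂x = −n_x/n_z = 1.15854 and ∂z/∂y = −n_y/n_z = 1.00326.
Unit vector along 115° is (sin 115°, cos 115°) = (0.9063, -0.4226).
Slope in that direction = a·(0.9063) + b·(-0.4226) = 0.62600.
Apparent dip = arctan|0.62600| = 32.05° (true dip is 56.9°, so apparent ≤ true as expected).

32.05°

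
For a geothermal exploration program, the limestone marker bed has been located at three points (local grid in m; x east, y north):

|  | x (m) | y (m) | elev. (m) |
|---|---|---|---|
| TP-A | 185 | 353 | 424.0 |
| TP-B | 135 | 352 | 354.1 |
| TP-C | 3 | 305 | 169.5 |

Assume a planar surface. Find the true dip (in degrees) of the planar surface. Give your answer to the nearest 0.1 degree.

54.4°

Two edge vectors: TP-A→TP-B = (-50, -1, -69.9), TP-A→TP-C = (-182, -48, -254.5).
Normal n = (TP-A→TP-B) × (TP-A→TP-C) = (-3100.7, -3.2, 2218).
So ∂z/∂x = −n_x/n_z = 1.39797 and ∂z/∂y = −n_y/n_z = 0.00144.
Gradient magnitude |∇z| = √(a² + b²) = √(1.95432 + 0.00000) = 1.39797.
True dip = arctan(1.39797) = 54.4°, dipping toward W (azimuth ≈ 270°).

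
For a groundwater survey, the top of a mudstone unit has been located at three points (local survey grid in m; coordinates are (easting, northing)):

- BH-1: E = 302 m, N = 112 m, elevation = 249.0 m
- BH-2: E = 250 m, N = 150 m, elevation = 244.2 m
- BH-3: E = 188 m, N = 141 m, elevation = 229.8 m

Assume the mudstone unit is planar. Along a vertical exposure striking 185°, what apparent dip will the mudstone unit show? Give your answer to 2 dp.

Let the plane be z = a·E + b·N + c.
BH-2−BH-1: −52a + 38b = −4.8;  BH-3−BH-1: −114a + 29b = −19.2.
Solving gives a = 0.20907, b = 0.15977.
Unit vector along 185° is (sin 185°, cos 185°) = (-0.0872, -0.9962).
Slope in that direction = a·(-0.0872) + b·(-0.9962) = −0.17739.
Apparent dip = arctan|0.17739| = 10.06° (true dip is 14.7°, so apparent ≤ true as expected).

10.06°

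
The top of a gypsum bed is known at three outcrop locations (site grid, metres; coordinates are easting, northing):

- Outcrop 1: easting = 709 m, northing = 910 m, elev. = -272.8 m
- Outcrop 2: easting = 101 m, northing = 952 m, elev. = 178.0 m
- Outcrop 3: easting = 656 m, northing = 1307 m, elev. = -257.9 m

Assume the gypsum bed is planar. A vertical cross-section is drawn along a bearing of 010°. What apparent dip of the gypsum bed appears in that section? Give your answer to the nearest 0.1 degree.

10.8°

Two edge vectors: Outcrop 1→Outcrop 2 = (-608, 42, 450.8), Outcrop 1→Outcrop 3 = (-53, 397, 14.9).
Normal n = (Outcrop 1→Outcrop 2) × (Outcrop 1→Outcrop 3) = (-178341.8, -14833.2, -239150).
So ∂z/∂easting = −n_x/n_z = −0.74573 and ∂z/∂northing = −n_y/n_z = −0.06202.
Unit vector along 010° is (sin 10°, cos 10°) = (0.1736, 0.9848).
Slope in that direction = a·(0.1736) + b·(0.9848) = −0.19058.
Apparent dip = arctan|0.19058| = 10.8° (true dip is 36.8°, so apparent ≤ true as expected).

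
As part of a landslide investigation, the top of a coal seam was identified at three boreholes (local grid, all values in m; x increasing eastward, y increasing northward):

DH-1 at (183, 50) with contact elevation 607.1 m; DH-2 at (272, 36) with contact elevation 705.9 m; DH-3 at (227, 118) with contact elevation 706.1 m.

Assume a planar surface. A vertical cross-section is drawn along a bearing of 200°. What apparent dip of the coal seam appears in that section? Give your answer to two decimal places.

46.25°

Two edge vectors: DH-1→DH-2 = (89, -14, 98.8), DH-1→DH-3 = (44, 68, 99).
Normal n = (DH-1→DH-2) × (DH-1→DH-3) = (-8104.4, -4463.8, 6668).
So ∂z/∂x = −n_x/n_z = 1.21542 and ∂z/∂y = −n_y/n_z = 0.66944.
Unit vector along 200° is (sin 200°, cos 200°) = (-0.3420, -0.9397).
Slope in that direction = a·(-0.3420) + b·(-0.9397) = −1.04476.
Apparent dip = arctan|1.04476| = 46.25° (true dip is 54.2°, so apparent ≤ true as expected).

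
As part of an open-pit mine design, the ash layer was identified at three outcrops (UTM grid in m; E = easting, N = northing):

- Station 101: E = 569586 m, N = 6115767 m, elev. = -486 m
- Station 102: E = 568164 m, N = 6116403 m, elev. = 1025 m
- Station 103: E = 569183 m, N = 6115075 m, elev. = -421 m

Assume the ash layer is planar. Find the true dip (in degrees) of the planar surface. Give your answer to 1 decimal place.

Two edge vectors: Station 101→Station 102 = (-1422, 636, 1511), Station 101→Station 103 = (-403, -692, 65).
Normal n = (Station 101→Station 102) × (Station 101→Station 103) = (1086952, -516503, 1240332).
So ∂z/∂E = −n_x/n_z = −0.87634 and ∂z/∂N = −n_y/n_z = 0.41642.
Gradient magnitude |∇z| = √(a² + b²) = √(0.76797 + 0.17341) = 0.97025.
True dip = arctan(0.97025) = 44.1°, dipping toward ESE (azimuth ≈ 115°).

44.1°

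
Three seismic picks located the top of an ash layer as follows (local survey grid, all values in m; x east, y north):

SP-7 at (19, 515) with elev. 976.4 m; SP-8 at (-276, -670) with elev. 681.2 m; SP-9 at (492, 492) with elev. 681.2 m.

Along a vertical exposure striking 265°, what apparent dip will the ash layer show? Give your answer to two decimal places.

29.58°

Two edge vectors: SP-7→SP-8 = (-295, -1185, -295.2), SP-7→SP-9 = (473, -23, -295.2).
Normal n = (SP-7→SP-8) × (SP-7→SP-9) = (343022.4, -226713.6, 567290).
So ∂z/∂x = −n_x/n_z = −0.60467 and ∂z/∂y = −n_y/n_z = 0.39964.
Unit vector along 265° is (sin 265°, cos 265°) = (-0.9962, -0.0872).
Slope in that direction = a·(-0.9962) + b·(-0.0872) = 0.56754.
Apparent dip = arctan|0.56754| = 29.58° (true dip is 35.9°, so apparent ≤ true as expected).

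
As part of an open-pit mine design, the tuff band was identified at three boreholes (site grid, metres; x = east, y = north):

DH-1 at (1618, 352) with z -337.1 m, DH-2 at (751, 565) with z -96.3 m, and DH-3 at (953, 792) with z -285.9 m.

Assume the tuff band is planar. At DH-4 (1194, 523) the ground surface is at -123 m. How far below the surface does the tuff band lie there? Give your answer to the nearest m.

129 m

Two edge vectors: DH-1→DH-2 = (-867, 213, 240.8), DH-1→DH-3 = (-665, 440, 51.2).
Normal n = (DH-1→DH-2) × (DH-1→DH-3) = (-95046.4, -115741.6, -239835).
So ∂z/∂x = −n_x/n_z = −0.39630 and ∂z/∂y = −n_y/n_z = −0.48259.
Intercept c from DH-1: -337.1 + 641.21 + 169.87 = 473.98.
At (1194, 523): z_contact = −473.2 − 252.4 + 473.98 = -251.6 m.
Depth below ground = -123 − (-251.6) = 129 m.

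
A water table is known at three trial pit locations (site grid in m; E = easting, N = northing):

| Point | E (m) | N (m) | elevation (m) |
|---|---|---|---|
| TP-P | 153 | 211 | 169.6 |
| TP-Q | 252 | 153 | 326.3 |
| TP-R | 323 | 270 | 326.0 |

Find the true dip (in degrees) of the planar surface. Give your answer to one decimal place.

53.8°

Let the plane be z = a·E + b·N + c.
TP-Q−TP-P: 99a − 58b = 156.7;  TP-R−TP-P: 170a + 59b = 156.4.
Solving gives a = 1.16658, b = −0.71049.
Gradient magnitude |∇z| = √(a² + b²) = √(1.36091 + 0.50480) = 1.36591.
True dip = arctan(1.36591) = 53.8°, dipping toward WNW (azimuth ≈ 301°).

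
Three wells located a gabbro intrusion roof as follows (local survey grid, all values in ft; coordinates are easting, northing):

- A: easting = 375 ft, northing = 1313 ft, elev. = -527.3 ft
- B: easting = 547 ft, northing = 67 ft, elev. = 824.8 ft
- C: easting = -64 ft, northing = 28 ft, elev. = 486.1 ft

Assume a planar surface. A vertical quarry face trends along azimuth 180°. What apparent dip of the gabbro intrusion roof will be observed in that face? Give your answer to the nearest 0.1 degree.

Two edge vectors: A→B = (172, -1246, 1352.1), A→C = (-439, -1285, 1013.4).
Normal n = (A→B) × (A→C) = (474752.1, -767876.7, -768014).
So ∂z/∂easting = −n_x/n_z = 0.61816 and ∂z/∂northing = −n_y/n_z = −0.99982.
Unit vector along 180° is (sin 180°, cos 180°) = (0.0000, -1.0000).
Slope in that direction = a·(0.0000) + b·(-1.0000) = 0.99982.
Apparent dip = arctan|0.99982| = 45.0° (true dip is 49.6°, so apparent ≤ true as expected).

45.0°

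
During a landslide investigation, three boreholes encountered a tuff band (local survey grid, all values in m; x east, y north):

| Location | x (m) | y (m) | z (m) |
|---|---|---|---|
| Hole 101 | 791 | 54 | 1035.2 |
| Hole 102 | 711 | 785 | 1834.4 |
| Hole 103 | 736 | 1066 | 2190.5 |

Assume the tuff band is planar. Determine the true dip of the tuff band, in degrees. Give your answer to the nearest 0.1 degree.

55.9°

Two edge vectors: Hole 101→Hole 102 = (-80, 731, 799.2), Hole 101→Hole 103 = (-55, 1012, 1155.3).
Normal n = (Hole 101→Hole 102) × (Hole 101→Hole 103) = (35733.9, 48468, -40755).
So ∂z/∂x = −n_x/n_z = 0.87680 and ∂z/∂y = −n_y/n_z = 1.18925.
Gradient magnitude |∇z| = √(a² + b²) = √(0.76877 + 1.41432) = 1.47753.
True dip = arctan(1.47753) = 55.9°, dipping toward SW (azimuth ≈ 216°).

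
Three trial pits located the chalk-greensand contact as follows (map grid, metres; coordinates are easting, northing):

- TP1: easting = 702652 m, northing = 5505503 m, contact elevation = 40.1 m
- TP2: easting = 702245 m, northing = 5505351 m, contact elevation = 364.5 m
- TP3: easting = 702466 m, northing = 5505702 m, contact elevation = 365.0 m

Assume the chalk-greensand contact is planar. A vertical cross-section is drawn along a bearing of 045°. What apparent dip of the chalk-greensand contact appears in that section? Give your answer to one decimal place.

15.2°

Two edge vectors: TP1→TP2 = (-407, -152, 324.4), TP1→TP3 = (-186, 199, 324.9).
Normal n = (TP1→TP2) × (TP1→TP3) = (-113940.4, 71895.9, -109265).
So ∂z/∂easting = −n_x/n_z = −1.04279 and ∂z/∂northing = −n_y/n_z = 0.65800.
Unit vector along 045° is (sin 45°, cos 45°) = (0.7071, 0.7071).
Slope in that direction = a·(0.7071) + b·(0.7071) = −0.27209.
Apparent dip = arctan|0.27209| = 15.2° (true dip is 51.0°, so apparent ≤ true as expected).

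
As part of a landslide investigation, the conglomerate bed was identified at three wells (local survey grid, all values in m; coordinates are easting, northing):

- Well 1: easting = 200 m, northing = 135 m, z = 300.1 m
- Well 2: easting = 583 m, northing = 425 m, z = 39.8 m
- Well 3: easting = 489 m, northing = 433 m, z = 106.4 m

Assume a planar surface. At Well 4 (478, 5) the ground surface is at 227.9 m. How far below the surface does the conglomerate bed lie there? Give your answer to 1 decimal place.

128.4 m

Two edge vectors: Well 1→Well 2 = (383, 290, -260.3), Well 1→Well 3 = (289, 298, -193.7).
Normal n = (Well 1→Well 2) × (Well 1→Well 3) = (21396.4, -1039.6, 30324).
So ∂z/∂easting = −n_x/n_z = −0.70559 and ∂z/∂northing = −n_y/n_z = 0.03428.
Intercept c from Well 1: 300.1 + 141.12 − 4.63 = 436.59.
At (478, 5): z_contact = −337.27 + 0.17 + 436.59 = 99.49 m.
Depth below ground = 227.9 − 99.49 = 128.4 m.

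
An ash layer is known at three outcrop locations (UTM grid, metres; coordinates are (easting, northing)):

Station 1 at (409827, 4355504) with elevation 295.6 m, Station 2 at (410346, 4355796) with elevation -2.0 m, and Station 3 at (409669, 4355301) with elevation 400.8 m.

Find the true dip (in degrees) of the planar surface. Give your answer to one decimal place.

27.4°

Two edge vectors: Station 1→Station 2 = (519, 292, -297.6), Station 1→Station 3 = (-158, -203, 105.2).
Normal n = (Station 1→Station 2) × (Station 1→Station 3) = (-29694.4, -7578, -59221).
So ∂z/∂E = −n_x/n_z = −0.50142 and ∂z/∂N = −n_y/n_z = −0.12796.
Gradient magnitude |∇z| = √(a² + b²) = √(0.25142 + 0.01637) = 0.51749.
True dip = arctan(0.51749) = 27.4°, dipping toward ENE (azimuth ≈ 076°).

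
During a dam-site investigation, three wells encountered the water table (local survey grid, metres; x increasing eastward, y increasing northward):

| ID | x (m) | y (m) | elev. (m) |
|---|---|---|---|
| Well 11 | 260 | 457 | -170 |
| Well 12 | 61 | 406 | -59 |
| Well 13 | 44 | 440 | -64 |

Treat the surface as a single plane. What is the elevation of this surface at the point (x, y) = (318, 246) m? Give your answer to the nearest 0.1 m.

-117.1 m

Let the plane be z = a·x + b·y + c.
Well 12−Well 11: −199a − 51b = 111;  Well 13−Well 11: −216a − 17b = 106.
Solving gives a = −0.46102, b = −0.37757.
Then c = -170 − a·260 − b·457 = 122.42.
At (318, 246): z = −146.6 − 92.9 + 122.42 = -117.1 m.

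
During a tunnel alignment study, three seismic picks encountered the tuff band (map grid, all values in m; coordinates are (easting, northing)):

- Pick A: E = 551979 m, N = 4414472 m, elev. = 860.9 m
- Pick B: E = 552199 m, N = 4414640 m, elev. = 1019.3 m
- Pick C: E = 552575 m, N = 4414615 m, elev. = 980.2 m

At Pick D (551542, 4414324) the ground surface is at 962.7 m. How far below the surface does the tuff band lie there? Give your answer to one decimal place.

Let the plane be z = a·E + b·N + c.
Pick B−Pick A: 220a + 168b = 158.4;  Pick C−Pick A: 596a + 143b = 119.3.
Solving gives a = −0.037991495, b = 0.992607911.
Then c = 860.9 − a·551979 − b·4414472 = −4360008.42.
At (551542, 4414324): z_contact = −20953.91 + 4381692.92 − 4360008.42 = 730.60 m.
Depth below ground = 962.7 − 730.60 = 232.1 m.

232.1 m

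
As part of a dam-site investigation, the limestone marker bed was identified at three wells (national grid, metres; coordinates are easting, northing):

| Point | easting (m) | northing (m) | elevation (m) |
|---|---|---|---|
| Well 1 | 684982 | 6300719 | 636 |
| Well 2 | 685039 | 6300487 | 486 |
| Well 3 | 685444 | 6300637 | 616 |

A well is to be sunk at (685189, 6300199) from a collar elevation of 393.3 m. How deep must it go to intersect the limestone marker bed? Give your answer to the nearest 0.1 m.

Let the plane be z = a·easting + b·northing + c.
Well 2−Well 1: 57a − 232b = −150;  Well 3−Well 1: 462a − 82b = −20.
Solving gives a = 0.074724417, b = 0.664910740.
Then c = 636 − a·684982 − b·6300719 = −4239964.62.
At (685189, 6300199): z_contact = 51200.35 + 4189069.98 − 4239964.62 = 305.71 m.
Depth below ground = 393.3 − 305.71 = 87.6 m.

87.6 m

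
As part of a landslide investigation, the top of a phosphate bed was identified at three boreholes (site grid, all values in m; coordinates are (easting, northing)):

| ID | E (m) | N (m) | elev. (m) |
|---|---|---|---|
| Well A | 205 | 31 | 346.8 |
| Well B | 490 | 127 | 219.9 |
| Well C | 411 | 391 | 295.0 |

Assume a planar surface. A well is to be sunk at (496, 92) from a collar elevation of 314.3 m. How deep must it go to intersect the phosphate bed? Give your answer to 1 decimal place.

102.2 m

Let the plane be z = a·E + b·N + c.
Well B−Well A: 285a + 96b = −126.9;  Well C−Well A: 206a + 360b = −51.8.
Solving gives a = −0.49154, b = 0.13738.
Then c = 346.8 − a·205 − b·31 = 443.31.
At (496, 92): z_contact = −243.80 + 12.64 + 443.31 = 212.14 m.
Depth below ground = 314.3 − 212.14 = 102.2 m.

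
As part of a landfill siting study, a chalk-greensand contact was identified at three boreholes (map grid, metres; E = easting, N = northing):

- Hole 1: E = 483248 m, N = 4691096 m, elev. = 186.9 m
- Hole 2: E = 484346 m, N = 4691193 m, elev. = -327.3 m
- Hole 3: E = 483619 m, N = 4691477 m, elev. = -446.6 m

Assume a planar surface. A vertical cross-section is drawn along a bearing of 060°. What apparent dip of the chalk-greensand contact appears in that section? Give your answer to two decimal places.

43.97°

Let the plane be z = a·E + b·N + c.
Hole 2−Hole 1: 1098a + 97b = −514.2;  Hole 3−Hole 1: 371a + 381b = −633.5.
Solving gives a = −0.35167, b = −1.32029.
Unit vector along 060° is (sin 60°, cos 60°) = (0.8660, 0.5000).
Slope in that direction = a·(0.8660) + b·(0.5000) = −0.96470.
Apparent dip = arctan|0.96470| = 43.97° (true dip is 53.8°, so apparent ≤ true as expected).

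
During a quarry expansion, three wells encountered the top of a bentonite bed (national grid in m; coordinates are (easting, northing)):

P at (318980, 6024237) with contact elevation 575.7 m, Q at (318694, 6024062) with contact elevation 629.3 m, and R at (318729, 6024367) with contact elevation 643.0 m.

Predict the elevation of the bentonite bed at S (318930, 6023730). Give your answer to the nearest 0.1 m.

551.0 m

Let the plane be z = a·E + b·N + c.
Q−P: −286a − 175b = 53.6;  R−P: −251a + 130b = 67.3.
Solving gives a = −0.231126318, b = 0.071440725.
Then c = 575.7 − a·318980 − b·6024237 = −356075.49.
At (318930, 6023730): z = −73713.1 + 430339.6 − 356075.49 = 551.0 m.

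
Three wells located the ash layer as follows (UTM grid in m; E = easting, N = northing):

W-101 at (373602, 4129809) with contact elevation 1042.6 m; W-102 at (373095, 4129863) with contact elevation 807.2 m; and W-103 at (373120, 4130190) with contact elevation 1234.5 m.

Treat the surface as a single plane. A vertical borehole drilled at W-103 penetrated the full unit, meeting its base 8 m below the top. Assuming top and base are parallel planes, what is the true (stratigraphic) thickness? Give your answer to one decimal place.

Two edge vectors: W-101→W-102 = (-507, 54, -235.4), W-101→W-103 = (-482, 381, 191.9).
Normal n = (W-101→W-102) × (W-101→W-103) = (100050, 210756.1, -167139).
So ∂z/∂E = −n_x/n_z = 0.59860 and ∂z/∂N = −n_y/n_z = 1.26096.
|∇z| = √(a²+b²) = 1.39583, so dip δ = arctan(1.39583) = 54.38°.
True thickness = vertical thickness × cos δ = 8 × cos 54.38° = 4.7 m.

4.7 m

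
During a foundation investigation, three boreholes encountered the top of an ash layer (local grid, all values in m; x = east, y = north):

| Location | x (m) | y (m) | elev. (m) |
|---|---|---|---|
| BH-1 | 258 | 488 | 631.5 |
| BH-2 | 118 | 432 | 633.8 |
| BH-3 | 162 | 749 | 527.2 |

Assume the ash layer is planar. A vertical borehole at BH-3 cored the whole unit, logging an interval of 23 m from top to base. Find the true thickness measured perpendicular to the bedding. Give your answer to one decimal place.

21.5 m

Two edge vectors: BH-1→BH-2 = (-140, -56, 2.3), BH-1→BH-3 = (-96, 261, -104.3).
Normal n = (BH-1→BH-2) × (BH-1→BH-3) = (5240.5, -14822.8, -41916).
So ∂z/∂x = −n_x/n_z = 0.12502 and ∂z/∂y = −n_y/n_z = −0.35363.
|∇z| = √(a²+b²) = 0.37508, so dip δ = arctan(0.37508) = 20.56°.
True thickness = vertical thickness × cos δ = 23 × cos 20.56° = 21.5 m.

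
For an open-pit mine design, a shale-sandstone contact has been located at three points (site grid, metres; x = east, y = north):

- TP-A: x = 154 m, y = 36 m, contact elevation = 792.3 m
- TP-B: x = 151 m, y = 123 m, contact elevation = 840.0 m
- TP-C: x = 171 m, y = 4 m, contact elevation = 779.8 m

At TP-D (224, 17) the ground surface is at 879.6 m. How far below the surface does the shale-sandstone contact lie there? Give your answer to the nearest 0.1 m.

Two edge vectors: TP-A→TP-B = (-3, 87, 47.7), TP-A→TP-C = (17, -32, -12.5).
Normal n = (TP-A→TP-B) × (TP-A→TP-C) = (438.9, 773.4, -1383).
So ∂z/∂x = −n_x/n_z = 0.31735 and ∂z/∂y = −n_y/n_z = 0.55922.
Intercept c from TP-A: 792.3 − 48.87 − 20.13 = 723.30.
At (224, 17): z_contact = 71.09 + 9.51 + 723.30 = 803.89 m.
Depth below ground = 879.6 − 803.89 = 75.7 m.

75.7 m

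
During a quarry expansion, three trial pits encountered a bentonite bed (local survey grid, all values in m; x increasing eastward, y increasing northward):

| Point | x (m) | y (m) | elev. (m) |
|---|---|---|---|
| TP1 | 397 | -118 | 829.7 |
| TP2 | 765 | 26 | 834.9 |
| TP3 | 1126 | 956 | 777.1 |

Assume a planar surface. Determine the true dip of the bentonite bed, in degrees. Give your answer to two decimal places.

5.24°

Let the plane be z = a·x + b·y + c.
TP2−TP1: 368a + 144b = 5.2;  TP3−TP1: 729a + 1074b = −52.6.
Solving gives a = 0.04534, b = −0.07975.
Gradient magnitude |∇z| = √(a² + b²) = √(0.00206 + 0.00636) = 0.09173.
True dip = arctan(0.09173) = 5.24°, dipping toward NNW (azimuth ≈ 330°).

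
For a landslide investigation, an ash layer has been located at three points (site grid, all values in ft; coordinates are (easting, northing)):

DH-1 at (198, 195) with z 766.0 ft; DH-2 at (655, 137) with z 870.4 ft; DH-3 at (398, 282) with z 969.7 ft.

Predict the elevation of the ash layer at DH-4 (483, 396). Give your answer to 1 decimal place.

Let the plane be z = a·E + b·N + c.
DH-2−DH-1: 457a − 58b = 104.4;  DH-3−DH-1: 200a + 87b = 203.7.
Solving gives a = 0.40689, b = 1.40600.
Then c = 766 − a·198 − b·195 = 411.27.
At (483, 396): z = 196.5 + 556.8 + 411.27 = 1164.6 ft.

1164.6 ft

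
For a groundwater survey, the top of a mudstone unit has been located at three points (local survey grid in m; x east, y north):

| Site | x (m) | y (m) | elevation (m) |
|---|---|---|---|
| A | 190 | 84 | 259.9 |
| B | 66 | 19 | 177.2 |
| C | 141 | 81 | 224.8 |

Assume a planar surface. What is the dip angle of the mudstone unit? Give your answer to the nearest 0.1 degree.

Let the plane be z = a·x + b·y + c.
B−A: −124a − 65b = −82.7;  C−A: −49a − 3b = −35.1.
Solving gives a = 0.72286, b = −0.10668.
Gradient magnitude |∇z| = √(a² + b²) = √(0.52252 + 0.01138) = 0.73069.
True dip = arctan(0.73069) = 36.2°, dipping toward W (azimuth ≈ 278°).

36.2°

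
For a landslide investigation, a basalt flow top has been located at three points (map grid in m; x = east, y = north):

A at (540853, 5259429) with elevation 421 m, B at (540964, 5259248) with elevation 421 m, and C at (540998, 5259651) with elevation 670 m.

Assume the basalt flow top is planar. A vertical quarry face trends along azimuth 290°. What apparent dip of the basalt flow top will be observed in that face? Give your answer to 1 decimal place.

32.9°

Let the plane be z = a·x + b·y + c.
B−A: 111a − 181b = 0;  C−A: 145a + 222b = 249.
Solving gives a = 0.88567, b = 0.54314.
Unit vector along 290° is (sin 290°, cos 290°) = (-0.9397, 0.3420).
Slope in that direction = a·(-0.9397) + b·(0.3420) = −0.64649.
Apparent dip = arctan|0.64649| = 32.9° (true dip is 46.1°, so apparent ≤ true as expected).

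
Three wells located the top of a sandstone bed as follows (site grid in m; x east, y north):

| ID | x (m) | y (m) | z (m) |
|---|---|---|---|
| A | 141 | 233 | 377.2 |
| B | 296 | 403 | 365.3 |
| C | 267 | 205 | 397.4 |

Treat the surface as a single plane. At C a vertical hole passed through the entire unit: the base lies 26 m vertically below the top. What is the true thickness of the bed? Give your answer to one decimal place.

Let the plane be z = a·x + b·y + c.
B−A: 155a + 170b = −11.9;  C−A: 126a − 28b = 20.2.
Solving gives a = 0.12037, b = −0.17975.
|∇z| = √(a²+b²) = 0.21633, so dip δ = arctan(0.21633) = 12.21°.
True thickness = vertical thickness × cos δ = 26 × cos 12.21° = 25.4 m.

25.4 m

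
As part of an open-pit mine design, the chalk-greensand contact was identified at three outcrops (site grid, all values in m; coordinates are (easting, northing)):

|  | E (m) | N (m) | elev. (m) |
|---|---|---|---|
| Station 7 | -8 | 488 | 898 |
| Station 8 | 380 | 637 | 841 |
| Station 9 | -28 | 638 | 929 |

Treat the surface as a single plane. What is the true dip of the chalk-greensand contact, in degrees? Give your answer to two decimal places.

Two edge vectors: Station 7→Station 8 = (388, 149, -57), Station 7→Station 9 = (-20, 150, 31).
Normal n = (Station 7→Station 8) × (Station 7→Station 9) = (13169, -10888, 61180).
So ∂z/∂E = −n_x/n_z = −0.21525 and ∂z/∂N = −n_y/n_z = 0.17797.
Gradient magnitude |∇z| = √(a² + b²) = √(0.04633 + 0.03167) = 0.27929.
True dip = arctan(0.27929) = 15.60°, dipping toward SE (azimuth ≈ 130°).

15.60°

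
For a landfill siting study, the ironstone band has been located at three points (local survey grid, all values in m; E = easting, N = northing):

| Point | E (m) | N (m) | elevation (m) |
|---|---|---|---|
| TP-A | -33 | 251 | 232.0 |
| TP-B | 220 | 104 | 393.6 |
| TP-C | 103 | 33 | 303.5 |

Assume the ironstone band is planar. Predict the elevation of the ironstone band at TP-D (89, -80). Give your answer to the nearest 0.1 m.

Let the plane be z = a·E + b·N + c.
TP-B−TP-A: 253a − 147b = 161.6;  TP-C−TP-A: 136a − 218b = 71.5.
Solving gives a = 0.70298, b = 0.11058.
Then c = 232 − a·-33 − b·251 = 227.44.
At (89, -80): z = 62.6 − 8.8 + 227.44 = 281.2 m.

281.2 m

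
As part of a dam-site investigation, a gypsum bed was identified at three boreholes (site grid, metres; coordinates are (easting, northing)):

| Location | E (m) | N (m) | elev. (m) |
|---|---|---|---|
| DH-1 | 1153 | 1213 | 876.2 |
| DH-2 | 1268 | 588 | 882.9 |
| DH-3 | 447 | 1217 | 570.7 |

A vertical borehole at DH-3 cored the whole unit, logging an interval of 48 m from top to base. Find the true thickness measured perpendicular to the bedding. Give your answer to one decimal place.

44.0 m

Let the plane be z = a·E + b·N + c.
DH-2−DH-1: 115a − 625b = 6.7;  DH-3−DH-1: −706a + 4b = −305.5.
Solving gives a = 0.43311, b = 0.06897.
|∇z| = √(a²+b²) = 0.43857, so dip δ = arctan(0.43857) = 23.68°.
True thickness = vertical thickness × cos δ = 48 × cos 23.68° = 44.0 m.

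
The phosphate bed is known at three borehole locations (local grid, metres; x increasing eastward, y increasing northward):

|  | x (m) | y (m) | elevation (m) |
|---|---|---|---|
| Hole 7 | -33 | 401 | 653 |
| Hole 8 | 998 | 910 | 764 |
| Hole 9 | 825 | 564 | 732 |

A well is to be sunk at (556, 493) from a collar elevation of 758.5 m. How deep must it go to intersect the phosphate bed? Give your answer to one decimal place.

Two edge vectors: Hole 7→Hole 8 = (1031, 509, 111), Hole 7→Hole 9 = (858, 163, 79).
Normal n = (Hole 7→Hole 8) × (Hole 7→Hole 9) = (22118, 13789, -268669).
So ∂z/∂x = −n_x/n_z = 0.08232 and ∂z/∂y = −n_y/n_z = 0.05132.
Intercept c from Hole 7: 653 + 2.72 − 20.58 = 635.14.
At (556, 493): z_contact = 45.77 + 25.30 + 635.14 = 706.21 m.
Depth below ground = 758.5 − 706.21 = 52.3 m.

52.3 m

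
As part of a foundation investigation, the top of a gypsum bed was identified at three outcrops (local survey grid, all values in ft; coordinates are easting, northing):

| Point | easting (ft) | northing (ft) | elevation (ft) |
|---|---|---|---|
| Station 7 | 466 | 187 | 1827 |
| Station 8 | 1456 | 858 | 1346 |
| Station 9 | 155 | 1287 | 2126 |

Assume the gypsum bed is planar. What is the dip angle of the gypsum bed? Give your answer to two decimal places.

29.84°

Let the plane be z = a·easting + b·northing + c.
Station 8−Station 7: 990a + 671b = −481;  Station 9−Station 7: −311a + 1100b = 299.
Solving gives a = −0.56233, b = 0.11283.
Gradient magnitude |∇z| = √(a² + b²) = √(0.31622 + 0.01273) = 0.57354.
True dip = arctan(0.57354) = 29.84°, dipping toward ESE (azimuth ≈ 101°).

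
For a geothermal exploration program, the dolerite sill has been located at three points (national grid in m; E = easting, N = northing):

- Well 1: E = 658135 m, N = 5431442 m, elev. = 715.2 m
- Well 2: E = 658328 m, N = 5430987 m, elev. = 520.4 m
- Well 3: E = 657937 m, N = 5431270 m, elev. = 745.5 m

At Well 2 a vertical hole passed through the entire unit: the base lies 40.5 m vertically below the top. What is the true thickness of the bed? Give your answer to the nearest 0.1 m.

36.7 m

Let the plane be z = a·E + b·N + c.
Well 2−Well 1: 193a − 455b = −194.8;  Well 3−Well 1: −198a − 172b = 30.3.
Solving gives a = −0.38360, b = 0.26542.
|∇z| = √(a²+b²) = 0.46647, so dip δ = arctan(0.46647) = 25.01°.
True thickness = vertical thickness × cos δ = 40.5 × cos 25.01° = 36.7 m.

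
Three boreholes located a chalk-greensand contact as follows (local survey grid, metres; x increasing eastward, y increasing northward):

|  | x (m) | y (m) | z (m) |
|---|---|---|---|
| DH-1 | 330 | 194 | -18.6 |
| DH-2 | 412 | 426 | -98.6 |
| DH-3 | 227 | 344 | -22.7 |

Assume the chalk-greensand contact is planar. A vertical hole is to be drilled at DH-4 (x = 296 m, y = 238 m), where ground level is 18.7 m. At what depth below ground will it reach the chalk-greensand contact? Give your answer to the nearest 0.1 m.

37.3 m

Let the plane be z = a·x + b·y + c.
DH-2−DH-1: 82a + 232b = −80;  DH-3−DH-1: −103a + 150b = −4.1.
Solving gives a = −0.30525, b = −0.23694.
Then c = -18.6 − a·330 − b·194 = 128.10.
At (296, 238): z_contact = −90.35 − 56.39 + 128.10 = -18.65 m.
Depth below ground = 18.7 − (-18.65) = 37.3 m.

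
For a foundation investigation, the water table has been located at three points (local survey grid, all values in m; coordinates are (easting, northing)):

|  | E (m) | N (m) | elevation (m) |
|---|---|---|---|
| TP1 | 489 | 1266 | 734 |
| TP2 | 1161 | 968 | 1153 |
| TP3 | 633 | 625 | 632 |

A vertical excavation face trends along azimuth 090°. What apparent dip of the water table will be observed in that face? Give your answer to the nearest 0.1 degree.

Two edge vectors: TP1→TP2 = (672, -298, 419), TP1→TP3 = (144, -641, -102).
Normal n = (TP1→TP2) × (TP1→TP3) = (298975, 128880, -387840).
So ∂z/∂E = −n_x/n_z = 0.77087 and ∂z/∂N = −n_y/n_z = 0.33230.
Unit vector along 090° is (sin 90°, cos 90°) = (1.0000, 0.0000).
Slope in that direction = a·(1.0000) + b·(0.0000) = 0.77087.
Apparent dip = arctan|0.77087| = 37.6° (true dip is 40.0°, so apparent ≤ true as expected).

37.6°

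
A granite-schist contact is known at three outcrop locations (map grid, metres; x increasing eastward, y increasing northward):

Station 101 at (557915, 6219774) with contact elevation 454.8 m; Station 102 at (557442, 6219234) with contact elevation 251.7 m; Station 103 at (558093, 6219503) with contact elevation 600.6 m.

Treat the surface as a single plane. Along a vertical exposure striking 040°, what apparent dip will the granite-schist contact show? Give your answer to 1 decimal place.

Let the plane be z = a·x + b·y + c.
Station 102−Station 101: −473a − 540b = −203.1;  Station 103−Station 101: 178a − 271b = 145.8.
Solving gives a = 0.59639, b = −0.14628.
Unit vector along 040° is (sin 40°, cos 40°) = (0.6428, 0.7660).
Slope in that direction = a·(0.6428) + b·(0.7660) = 0.27129.
Apparent dip = arctan|0.27129| = 15.2° (true dip is 31.6°, so apparent ≤ true as expected).

15.2°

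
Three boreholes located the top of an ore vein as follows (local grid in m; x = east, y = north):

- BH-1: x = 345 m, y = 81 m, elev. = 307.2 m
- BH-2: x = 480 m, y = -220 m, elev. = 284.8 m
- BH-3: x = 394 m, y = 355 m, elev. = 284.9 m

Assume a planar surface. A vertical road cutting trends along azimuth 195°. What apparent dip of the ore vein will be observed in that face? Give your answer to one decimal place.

Two edge vectors: BH-1→BH-2 = (135, -301, -22.4), BH-1→BH-3 = (49, 274, -22.3).
Normal n = (BH-1→BH-2) × (BH-1→BH-3) = (12849.9, 1912.9, 51739).
So ∂z/∂x = −n_x/n_z = −0.24836 and ∂z/∂y = −n_y/n_z = −0.03697.
Unit vector along 195° is (sin 195°, cos 195°) = (-0.2588, -0.9659).
Slope in that direction = a·(-0.2588) + b·(-0.9659) = 0.09999.
Apparent dip = arctan|0.09999| = 5.7° (true dip is 14.1°, so apparent ≤ true as expected).

5.7°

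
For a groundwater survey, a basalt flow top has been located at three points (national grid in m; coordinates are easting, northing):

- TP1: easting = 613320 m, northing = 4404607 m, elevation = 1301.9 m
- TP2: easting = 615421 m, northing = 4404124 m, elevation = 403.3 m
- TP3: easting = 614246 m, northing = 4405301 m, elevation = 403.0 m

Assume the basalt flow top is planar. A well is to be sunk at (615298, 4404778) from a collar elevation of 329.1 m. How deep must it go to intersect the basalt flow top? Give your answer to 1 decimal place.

220.1 m

Let the plane be z = a·easting + b·northing + c.
TP2−TP1: 2101a − 483b = −898.6;  TP3−TP1: 926a + 694b = −898.9.
Solving gives a = −0.555171485, b = −0.554483004.
Then c = 1301.9 − a·613320 − b·4404607 = 2784079.39.
At (615298, 4404778): z_contact = −341595.90 − 2442374.54 + 2784079.39 = 108.95 m.
Depth below ground = 329.1 − 108.95 = 220.1 m.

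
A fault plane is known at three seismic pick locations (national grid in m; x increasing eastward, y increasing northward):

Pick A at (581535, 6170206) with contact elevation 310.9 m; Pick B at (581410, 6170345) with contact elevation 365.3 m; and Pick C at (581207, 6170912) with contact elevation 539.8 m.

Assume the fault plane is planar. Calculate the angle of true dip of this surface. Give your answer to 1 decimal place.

Let the plane be z = a·x + b·y + c.
Pick B−Pick A: −125a + 139b = 54.4;  Pick C−Pick A: −328a + 706b = 228.9.
Solving gives a = −0.15447, b = 0.25246.
Gradient magnitude |∇z| = √(a² + b²) = √(0.02386 + 0.06373) = 0.29596.
True dip = arctan(0.29596) = 16.5°, dipping toward SSE (azimuth ≈ 149°).

16.5°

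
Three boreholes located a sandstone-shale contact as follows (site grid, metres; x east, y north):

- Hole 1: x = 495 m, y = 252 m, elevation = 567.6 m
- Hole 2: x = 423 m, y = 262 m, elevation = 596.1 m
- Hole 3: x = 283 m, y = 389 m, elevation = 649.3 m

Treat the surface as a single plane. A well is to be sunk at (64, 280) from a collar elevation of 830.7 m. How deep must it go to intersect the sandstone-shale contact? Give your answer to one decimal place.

91.8 m

Two edge vectors: Hole 1→Hole 2 = (-72, 10, 28.5), Hole 1→Hole 3 = (-212, 137, 81.7).
Normal n = (Hole 1→Hole 2) × (Hole 1→Hole 3) = (-3087.5, -159.6, -7744).
So ∂z/∂x = −n_x/n_z = −0.39870 and ∂z/∂y = −n_y/n_z = −0.02061.
Intercept c from Hole 1: 567.6 + 197.35 + 5.19 = 770.15.
At (64, 280): z_contact = −25.52 − 5.77 + 770.15 = 738.86 m.
Depth below ground = 830.7 − 738.86 = 91.8 m.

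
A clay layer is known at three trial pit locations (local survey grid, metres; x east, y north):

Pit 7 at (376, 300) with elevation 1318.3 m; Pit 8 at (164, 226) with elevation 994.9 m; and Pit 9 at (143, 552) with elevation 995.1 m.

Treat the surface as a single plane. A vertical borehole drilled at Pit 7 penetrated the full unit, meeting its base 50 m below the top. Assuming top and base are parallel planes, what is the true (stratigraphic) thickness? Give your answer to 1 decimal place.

27.8 m

Let the plane be z = a·x + b·y + c.
Pit 8−Pit 7: −212a − 74b = −323.4;  Pit 9−Pit 7: −233a + 252b = −323.2.
Solving gives a = 1.49172, b = 0.09671.
|∇z| = √(a²+b²) = 1.49485, so dip δ = arctan(1.49485) = 56.22°.
True thickness = vertical thickness × cos δ = 50 × cos 56.22° = 27.8 m.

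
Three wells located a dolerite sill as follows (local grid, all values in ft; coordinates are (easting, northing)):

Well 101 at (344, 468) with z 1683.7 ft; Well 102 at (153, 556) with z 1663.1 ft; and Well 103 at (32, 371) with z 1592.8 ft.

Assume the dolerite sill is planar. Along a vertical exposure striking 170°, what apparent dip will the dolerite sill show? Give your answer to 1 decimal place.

Let the plane be z = a·E + b·N + c.
Well 102−Well 101: −191a + 88b = −20.6;  Well 103−Well 101: −312a − 97b = −90.9.
Solving gives a = 0.21742, b = 0.23780.
Unit vector along 170° is (sin 170°, cos 170°) = (0.1736, -0.9848).
Slope in that direction = a·(0.1736) + b·(-0.9848) = −0.19643.
Apparent dip = arctan|0.19643| = 11.1° (true dip is 17.9°, so apparent ≤ true as expected).

11.1°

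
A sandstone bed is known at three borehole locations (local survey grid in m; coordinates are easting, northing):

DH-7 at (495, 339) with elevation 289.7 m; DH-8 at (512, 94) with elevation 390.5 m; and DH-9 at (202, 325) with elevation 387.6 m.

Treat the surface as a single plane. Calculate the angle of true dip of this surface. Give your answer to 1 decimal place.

28.1°

Let the plane be z = a·easting + b·northing + c.
DH-8−DH-7: 17a − 245b = 100.8;  DH-9−DH-7: −293a − 14b = 97.9.
Solving gives a = −0.31343, b = −0.43318.
Gradient magnitude |∇z| = √(a² + b²) = √(0.09824 + 0.18764) = 0.53468.
True dip = arctan(0.53468) = 28.1°, dipping toward NE (azimuth ≈ 036°).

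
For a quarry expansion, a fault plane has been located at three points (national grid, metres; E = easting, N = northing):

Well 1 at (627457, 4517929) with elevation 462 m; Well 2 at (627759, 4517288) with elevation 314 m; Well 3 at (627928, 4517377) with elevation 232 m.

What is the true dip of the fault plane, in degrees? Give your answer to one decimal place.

25.9°

Two edge vectors: Well 1→Well 2 = (302, -641, -148), Well 1→Well 3 = (471, -552, -230).
Normal n = (Well 1→Well 2) × (Well 1→Well 3) = (65734, -248, 135207).
So ∂z/∂E = −n_x/n_z = −0.48617 and ∂z/∂N = −n_y/n_z = 0.00183.
Gradient magnitude |∇z| = √(a² + b²) = √(0.23636 + 0.00000) = 0.48618.
True dip = arctan(0.48618) = 25.9°, dipping toward E (azimuth ≈ 090°).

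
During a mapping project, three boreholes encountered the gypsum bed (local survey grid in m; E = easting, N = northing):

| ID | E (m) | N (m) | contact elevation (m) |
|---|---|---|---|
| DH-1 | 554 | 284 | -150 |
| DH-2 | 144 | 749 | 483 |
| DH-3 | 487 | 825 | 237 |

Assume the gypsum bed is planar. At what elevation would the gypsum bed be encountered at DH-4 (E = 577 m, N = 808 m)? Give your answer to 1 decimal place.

149.9 m

Let the plane be z = a·E + b·N + c.
DH-2−DH-1: −410a + 465b = 633;  DH-3−DH-1: −67a + 541b = 387.
Solving gives a = −0.85231, b = 0.60979.
Then c = -150 − a·554 − b·284 = 149.00.
At (577, 808): z = −491.8 + 492.7 + 149.00 = 149.9 m.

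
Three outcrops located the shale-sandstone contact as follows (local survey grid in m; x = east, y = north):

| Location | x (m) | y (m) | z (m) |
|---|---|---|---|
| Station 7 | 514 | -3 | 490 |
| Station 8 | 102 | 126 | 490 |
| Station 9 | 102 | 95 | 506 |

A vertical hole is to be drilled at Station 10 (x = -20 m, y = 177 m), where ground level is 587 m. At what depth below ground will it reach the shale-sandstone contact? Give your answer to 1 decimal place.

Let the plane be z = a·x + b·y + c.
Station 8−Station 7: −412a + 129b = 0;  Station 9−Station 7: −412a + 98b = 16.
Solving gives a = −0.16160, b = −0.51613.
Then c = 490 − a·514 − b·-3 = 571.52.
At (-20, 177): z_contact = 3.23 − 91.35 + 571.52 = 483.39 m.
Depth below ground = 587 − 483.39 = 103.6 m.

103.6 m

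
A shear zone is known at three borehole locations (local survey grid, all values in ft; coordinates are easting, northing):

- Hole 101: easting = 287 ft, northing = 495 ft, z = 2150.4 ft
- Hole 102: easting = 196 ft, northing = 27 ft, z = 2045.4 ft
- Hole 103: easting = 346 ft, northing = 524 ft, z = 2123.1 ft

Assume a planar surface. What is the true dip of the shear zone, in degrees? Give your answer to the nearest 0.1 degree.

35.9°

Let the plane be z = a·easting + b·northing + c.
Hole 102−Hole 101: −91a − 468b = −105;  Hole 103−Hole 101: 59a + 29b = −27.3.
Solving gives a = −0.63354, b = 0.34755.
Gradient magnitude |∇z| = √(a² + b²) = √(0.40137 + 0.12079) = 0.72261.
True dip = arctan(0.72261) = 35.9°, dipping toward ESE (azimuth ≈ 119°).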